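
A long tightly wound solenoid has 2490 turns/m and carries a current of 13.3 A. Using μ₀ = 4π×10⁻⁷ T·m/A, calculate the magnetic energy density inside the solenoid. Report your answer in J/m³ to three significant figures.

u ≈ 689 J/m³

B = μ₀nI = (4π×10⁻⁷)(2.490×10^3)(13.3) = 4.162×10^-2 T.
u = B²/(2μ₀) = (4.162×10^-2)²/(2×4π×10⁻⁷) = 689.1 J/m³.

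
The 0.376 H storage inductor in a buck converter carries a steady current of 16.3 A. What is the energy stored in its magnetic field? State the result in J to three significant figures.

Stored magnetic energy: U = ½LI².
U = ½(0.376 H)(16.3 A)² = 49.9497 J.

U ≈ 49.9 J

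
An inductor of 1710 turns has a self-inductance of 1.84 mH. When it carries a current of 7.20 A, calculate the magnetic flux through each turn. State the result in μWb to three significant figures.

From L = NΦ_B/I, the flux per turn is Φ_B = LI/N.
Φ_B = (1.840×10^-3 H)(7.20 A)/1710 = 7.747×10^-6 Wb.

Φ_B ≈ 7.75 μWb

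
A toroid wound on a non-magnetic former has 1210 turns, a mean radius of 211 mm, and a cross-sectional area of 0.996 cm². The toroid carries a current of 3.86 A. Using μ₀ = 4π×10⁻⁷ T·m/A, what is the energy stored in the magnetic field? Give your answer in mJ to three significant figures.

L = μ₀N²A/(2πR) = (4π×10⁻⁷)(1210)²(9.960×10^-5)/(2π×0.211) = 1.382×10^-4 H.
U = ½LI² = ½(1.382×10^-4)(3.86)² = 1.030×10^-3 J.

U ≈ 1.03 mJ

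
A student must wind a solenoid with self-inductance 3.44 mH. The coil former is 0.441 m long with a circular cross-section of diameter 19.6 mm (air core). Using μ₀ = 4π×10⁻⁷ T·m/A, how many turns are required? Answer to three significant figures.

N ≈ 2000 turns

A = π(d/2)² = π(9.800×10^-3 m)² = 3.017×10^-4 m².
From L = μ₀N²A/ℓ, N = √(Lℓ / (μ₀A)).
N = √[(3.440×10^-3)(0.441) / ((4π×10⁻⁷)×3.017×10^-4)] = √(4.001×10^6) ≈ 2000.3.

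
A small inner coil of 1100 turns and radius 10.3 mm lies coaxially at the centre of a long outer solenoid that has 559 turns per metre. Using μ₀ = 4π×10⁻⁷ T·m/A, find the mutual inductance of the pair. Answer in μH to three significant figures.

The outer solenoid produces a uniform field B₁ = μ₀n₁I₁ across the inner coil,
so the flux linkage is N₂Φ = N₂B₁A₂ = μ₀n₁N₂A₂·I₁, giving M = μ₀n₁N₂A₂.
A₂ = πr² = π(1.030×10^-2 m)² = 3.333×10^-4 m².
M = (4π×10⁻⁷)(559)(1100)(3.333×10^-4) = 2.575×10^-4 H.

M ≈ 258 μH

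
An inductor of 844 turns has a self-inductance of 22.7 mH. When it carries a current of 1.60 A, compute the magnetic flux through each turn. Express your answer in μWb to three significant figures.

Φ_B ≈ 43.0 μWb

From L = NΦ_B/I, the flux per turn is Φ_B = LI/N.
Φ_B = (2.270×10^-2 H)(1.60 A)/844 = 4.303×10^-5 Wb.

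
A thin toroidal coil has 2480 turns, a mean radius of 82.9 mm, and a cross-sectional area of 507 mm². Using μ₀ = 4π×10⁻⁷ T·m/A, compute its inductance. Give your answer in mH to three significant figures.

For a thin toroid, L = μ₀N²A/(2πR).
L = (4π×10⁻⁷)(2480)²(5.070×10^-4) / (2π×8.290×10^-2 m) = 7.523×10^-3 H.

L ≈ 7.52 mH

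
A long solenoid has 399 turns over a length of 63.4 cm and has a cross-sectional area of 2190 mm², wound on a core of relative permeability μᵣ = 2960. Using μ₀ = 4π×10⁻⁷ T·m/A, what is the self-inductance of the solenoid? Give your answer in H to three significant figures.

A = 2190 mm² = 2.190×10^-3 m².
For a long solenoid, L = μ₀μᵣN²A/ℓ.
L = (4π×10⁻⁷)(2960)(399)²(2.190×10^-3)/(0.634 m) = 2.046 H.

L ≈ 2.05 H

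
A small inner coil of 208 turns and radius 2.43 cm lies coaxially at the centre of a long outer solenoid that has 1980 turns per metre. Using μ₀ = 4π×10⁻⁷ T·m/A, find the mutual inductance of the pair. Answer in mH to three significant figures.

M ≈ 0.960 mH

The outer solenoid produces a uniform field B₁ = μ₀n₁I₁ across the inner coil,
so the flux linkage is N₂Φ = N₂B₁A₂ = μ₀n₁N₂A₂·I₁, giving M = μ₀n₁N₂A₂.
A₂ = πr² = π(2.430×10^-2 m)² = 1.855×10^-3 m².
M = (4π×10⁻⁷)(1980)(208)(1.855×10^-3) = 9.601×10^-4 H.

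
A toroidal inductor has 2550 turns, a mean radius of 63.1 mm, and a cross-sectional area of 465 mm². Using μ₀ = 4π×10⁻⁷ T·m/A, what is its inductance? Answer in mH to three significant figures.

For a thin toroid, L = μ₀N²A/(2πR).
L = (4π×10⁻⁷)(2550)²(4.650×10^-4) / (2π×6.310×10^-2 m) = 9.584×10^-3 H.

L ≈ 9.58 mH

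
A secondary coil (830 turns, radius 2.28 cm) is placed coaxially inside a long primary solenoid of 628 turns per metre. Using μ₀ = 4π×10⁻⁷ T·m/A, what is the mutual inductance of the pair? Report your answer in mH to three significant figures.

M ≈ 1.07 mH

The outer solenoid produces a uniform field B₁ = μ₀n₁I₁ across the inner coil,
so the flux linkage is N₂Φ = N₂B₁A₂ = μ₀n₁N₂A₂·I₁, giving M = μ₀n₁N₂A₂.
A₂ = πr² = π(2.280×10^-2 m)² = 1.633×10^-3 m².
M = (4π×10⁻⁷)(628)(830)(1.633×10^-3) = 1.070×10^-3 H.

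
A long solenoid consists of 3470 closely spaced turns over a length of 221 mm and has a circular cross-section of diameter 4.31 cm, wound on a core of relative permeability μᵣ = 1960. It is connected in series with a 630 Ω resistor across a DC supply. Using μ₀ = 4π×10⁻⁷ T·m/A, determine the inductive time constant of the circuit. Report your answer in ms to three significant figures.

A = π(d/2)² = π(2.155×10^-2 m)² = 1.459×10^-3 m².
L = μ₀μᵣN²A/ℓ = (4π×10⁻⁷)(1960)(3470)²(1.459×10^-3)/(0.221) = 195.8 H.
τ = L/R = (195.8)/(630) = 0.3108 s.

τ ≈ 311 ms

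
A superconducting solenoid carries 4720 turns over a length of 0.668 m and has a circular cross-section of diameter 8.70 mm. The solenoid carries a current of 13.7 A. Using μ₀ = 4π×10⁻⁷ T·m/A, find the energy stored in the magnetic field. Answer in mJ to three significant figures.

A = π(d/2)² = π(4.350×10^-3 m)² = 5.9447×10^-5 m².
L = μ₀N²A/ℓ = (4π×10⁻⁷)(4720)²(5.9447×10^-5)/(0.668) = 2.491×10^-3 H.
U = ½LI² = ½(2.491×10^-3)(13.7)² = 0.2338 J.

U ≈ 234 mJ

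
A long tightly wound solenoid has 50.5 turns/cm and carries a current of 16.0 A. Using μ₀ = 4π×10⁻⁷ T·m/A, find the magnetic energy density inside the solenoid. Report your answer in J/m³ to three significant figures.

u ≈ 4100 J/m³

B = μ₀nI = (4π×10⁻⁷)(5.050×10^3)(16.0) = 0.1015 T.
u = B²/(2μ₀) = (0.1015)²/(2×4π×10⁻⁷) = 4.102×10^3 J/m³.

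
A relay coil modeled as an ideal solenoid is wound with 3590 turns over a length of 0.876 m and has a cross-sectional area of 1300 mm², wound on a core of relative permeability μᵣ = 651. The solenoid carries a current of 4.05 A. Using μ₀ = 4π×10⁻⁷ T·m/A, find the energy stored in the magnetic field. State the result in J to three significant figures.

U ≈ 128 J

A = 1300 mm² = 1.300×10^-3 m².
L = μ₀μᵣN²A/ℓ = (4π×10⁻⁷)(651)(3590)²(1.300×10^-3)/(0.876) = 15.647 H.
U = ½LI² = ½(15.647)(4.05)² = 128.3 J.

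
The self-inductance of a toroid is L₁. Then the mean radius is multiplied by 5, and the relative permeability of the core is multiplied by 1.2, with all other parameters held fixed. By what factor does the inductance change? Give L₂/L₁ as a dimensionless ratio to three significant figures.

For a toroid, L ∝ μᵣN²A/R.
L₂/L₁ = (5)^-1 × (1.2) = 0.240.

L₂/L₁ = 0.240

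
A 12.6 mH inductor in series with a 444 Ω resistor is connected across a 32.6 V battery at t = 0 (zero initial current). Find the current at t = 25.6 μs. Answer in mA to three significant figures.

I ≈ 43.6 mA

τ = L/R = 1.260×10^-2/444 = 2.838×10^-5 s; final current I_∞ = ε/R = 32.6/444 = 7.342×10^-2 A.
I(t) = I_∞(1 − e^(−t/τ)) with t/τ = 0.902.
I = (7.342×10^-2)(1 − e^(−0.902)) = 4.363×10^-2 A.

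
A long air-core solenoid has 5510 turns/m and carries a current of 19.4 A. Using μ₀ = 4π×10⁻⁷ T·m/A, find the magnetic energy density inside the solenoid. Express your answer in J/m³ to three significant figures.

B = μ₀nI = (4π×10⁻⁷)(5.510×10^3)(19.4) = 0.1343 T.
u = B²/(2μ₀) = (0.1343)²/(2×4π×10⁻⁷) = 7.179×10^3 J/m³.

u ≈ 7180 J/m³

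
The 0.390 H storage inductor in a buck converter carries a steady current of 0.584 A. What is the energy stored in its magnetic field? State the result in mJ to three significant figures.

Stored magnetic energy: U = ½LI².
U = ½(0.39 H)(0.584 A)² = 6.651×10^-2 J.

U ≈ 66.5 mJ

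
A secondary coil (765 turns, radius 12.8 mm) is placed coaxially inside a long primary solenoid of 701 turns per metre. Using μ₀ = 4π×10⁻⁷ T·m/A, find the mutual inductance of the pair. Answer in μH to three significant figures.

The outer solenoid produces a uniform field B₁ = μ₀n₁I₁ across the inner coil,
so the flux linkage is N₂Φ = N₂B₁A₂ = μ₀n₁N₂A₂·I₁, giving M = μ₀n₁N₂A₂.
A₂ = πr² = π(1.280×10^-2 m)² = 5.147×10^-4 m².
M = (4π×10⁻⁷)(701)(765)(5.147×10^-4) = 3.469×10^-4 H.

M ≈ 347 μH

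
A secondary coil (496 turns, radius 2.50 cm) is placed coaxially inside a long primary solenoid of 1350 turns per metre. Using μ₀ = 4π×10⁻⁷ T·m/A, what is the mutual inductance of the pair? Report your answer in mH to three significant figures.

The outer solenoid produces a uniform field B₁ = μ₀n₁I₁ across the inner coil,
so the flux linkage is N₂Φ = N₂B₁A₂ = μ₀n₁N₂A₂·I₁, giving M = μ₀n₁N₂A₂.
A₂ = πr² = π(2.500×10^-2 m)² = 1.963×10^-3 m².
M = (4π×10⁻⁷)(1350)(496)(1.963×10^-3) = 1.652×10^-3 H.

M ≈ 1.65 mH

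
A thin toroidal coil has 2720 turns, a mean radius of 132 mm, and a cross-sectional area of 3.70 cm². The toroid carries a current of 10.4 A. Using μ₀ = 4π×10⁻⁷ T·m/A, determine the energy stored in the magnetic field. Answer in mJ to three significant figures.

L = μ₀N²A/(2πR) = (4π×10⁻⁷)(2720)²(3.700×10^-4)/(2π×0.132) = 4.148×10^-3 H.
U = ½LI² = ½(4.148×10^-3)(10.4)² = 0.2243 J.

U ≈ 224 mJ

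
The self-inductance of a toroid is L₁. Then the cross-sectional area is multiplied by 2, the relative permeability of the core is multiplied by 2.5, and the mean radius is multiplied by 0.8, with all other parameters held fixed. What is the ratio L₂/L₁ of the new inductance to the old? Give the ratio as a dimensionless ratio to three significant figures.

L₂/L₁ = 6.25

For a toroid, L ∝ μᵣN²A/R.
L₂/L₁ = (2) × (2.5) × (0.8)^-1 = 6.25.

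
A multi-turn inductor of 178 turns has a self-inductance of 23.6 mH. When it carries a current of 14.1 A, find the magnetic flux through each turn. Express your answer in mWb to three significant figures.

Φ_B ≈ 1.87 mWb

From L = NΦ_B/I, the flux per turn is Φ_B = LI/N.
Φ_B = (2.360×10^-2 H)(14.1 A)/178 = 1.869×10^-3 Wb.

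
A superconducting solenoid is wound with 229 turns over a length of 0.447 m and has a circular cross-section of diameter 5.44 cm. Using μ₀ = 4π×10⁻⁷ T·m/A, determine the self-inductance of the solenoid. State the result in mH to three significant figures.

L ≈ 0.343 mH

A = π(d/2)² = π(2.720×10^-2 m)² = 2.324×10^-3 m².
For a long solenoid, L = μ₀N²A/ℓ.
L = (4π×10⁻⁷)(229)²(2.324×10^-3)/(0.447 m) = 3.427×10^-4 H.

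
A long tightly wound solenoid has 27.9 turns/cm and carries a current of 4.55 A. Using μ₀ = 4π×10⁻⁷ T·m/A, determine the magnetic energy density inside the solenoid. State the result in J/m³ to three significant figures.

u ≈ 101 J/m³

B = μ₀nI = (4π×10⁻⁷)(2.790×10^3)(4.55) = 1.595×10^-2 T.
u = B²/(2μ₀) = (1.595×10^-2)²/(2×4π×10⁻⁷) = 101.3 J/m³.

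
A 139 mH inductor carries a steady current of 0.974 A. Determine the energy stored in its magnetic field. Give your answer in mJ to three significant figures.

U ≈ 65.9 mJ

Stored magnetic energy: U = ½LI².
U = ½(0.139 H)(0.974 A)² = 6.593×10^-2 J.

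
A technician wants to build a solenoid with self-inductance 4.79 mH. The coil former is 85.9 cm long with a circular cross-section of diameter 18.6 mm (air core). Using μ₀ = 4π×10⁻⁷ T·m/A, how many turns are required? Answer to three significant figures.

A = π(d/2)² = π(9.300×10^-3 m)² = 2.717×10^-4 m².
From L = μ₀N²A/ℓ, N = √(Lℓ / (μ₀A)).
N = √[(4.790×10^-3)(0.859) / ((4π×10⁻⁷)×2.717×10^-4)] = √(1.205×10^7) ≈ 3471.4.

N ≈ 3470 turns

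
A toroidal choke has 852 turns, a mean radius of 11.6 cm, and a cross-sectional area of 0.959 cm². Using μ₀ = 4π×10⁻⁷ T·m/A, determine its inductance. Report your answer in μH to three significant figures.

L ≈ 120 μH

For a thin toroid, L = μ₀N²A/(2πR).
L = (4π×10⁻⁷)(852)²(9.590×10^-5) / (2π×0.116 m) = 1.200×10^-4 H.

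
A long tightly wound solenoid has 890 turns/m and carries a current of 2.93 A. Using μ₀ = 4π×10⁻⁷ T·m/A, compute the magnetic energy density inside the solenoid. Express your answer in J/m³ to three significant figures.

u ≈ 4.27 J/m³

B = μ₀nI = (4π×10⁻⁷)(890)(2.93) = 3.277×10^-3 T.
u = B²/(2μ₀) = (3.277×10^-3)²/(2×4π×10⁻⁷) = 4.273 J/m³.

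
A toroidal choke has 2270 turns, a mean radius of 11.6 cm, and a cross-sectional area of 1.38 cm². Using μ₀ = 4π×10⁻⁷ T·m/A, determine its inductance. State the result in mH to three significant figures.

L ≈ 1.23 mH

For a thin toroid, L = μ₀N²A/(2πR).
L = (4π×10⁻⁷)(2270)²(1.380×10^-4) / (2π×0.116 m) = 1.226×10^-3 H.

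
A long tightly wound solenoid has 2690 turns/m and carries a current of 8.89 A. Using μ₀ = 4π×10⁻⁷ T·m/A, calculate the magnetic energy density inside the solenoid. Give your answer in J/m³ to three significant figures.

u ≈ 359 J/m³

B = μ₀nI = (4π×10⁻⁷)(2.690×10^3)(8.89) = 3.005×10^-2 T.
u = B²/(2μ₀) = (3.005×10^-2)²/(2×4π×10⁻⁷) = 359.3 J/m³.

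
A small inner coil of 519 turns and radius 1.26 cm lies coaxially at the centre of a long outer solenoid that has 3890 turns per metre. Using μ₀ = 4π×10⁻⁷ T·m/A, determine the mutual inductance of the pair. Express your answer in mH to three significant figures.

The outer solenoid produces a uniform field B₁ = μ₀n₁I₁ across the inner coil,
so the flux linkage is N₂Φ = N₂B₁A₂ = μ₀n₁N₂A₂·I₁, giving M = μ₀n₁N₂A₂.
A₂ = πr² = π(1.260×10^-2 m)² = 4.988×10^-4 m².
M = (4π×10⁻⁷)(3890)(519)(4.988×10^-4) = 1.265×10^-3 H.

M ≈ 1.27 mH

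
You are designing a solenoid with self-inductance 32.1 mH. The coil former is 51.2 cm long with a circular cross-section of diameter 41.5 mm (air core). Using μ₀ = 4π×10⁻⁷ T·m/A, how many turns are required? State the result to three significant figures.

N ≈ 3110 turns

A = π(d/2)² = π(2.075×10^-2 m)² = 1.353×10^-3 m².
From L = μ₀N²A/ℓ, N = √(Lℓ / (μ₀A)).
N = √[(3.210×10^-2)(0.512) / ((4π×10⁻⁷)×1.353×10^-3)] = √(9.669×10^6) ≈ 3109.5.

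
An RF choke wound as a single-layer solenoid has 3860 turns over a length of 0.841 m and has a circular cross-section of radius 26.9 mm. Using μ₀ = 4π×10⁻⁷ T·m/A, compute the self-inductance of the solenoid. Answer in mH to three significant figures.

L ≈ 50.6 mH

A = πr² = π(2.690×10^-2 m)² = 2.273×10^-3 m².
For a long solenoid, L = μ₀N²A/ℓ.
L = (4π×10⁻⁷)(3860)²(2.273×10^-3)/(0.841 m) = 5.061×10^-2 H.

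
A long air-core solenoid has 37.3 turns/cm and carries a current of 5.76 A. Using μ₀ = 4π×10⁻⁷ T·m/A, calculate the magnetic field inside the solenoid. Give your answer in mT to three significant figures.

Inside a long solenoid, B = μ₀nI.
B = (4π×10⁻⁷)(3.730×10^3 m⁻¹)(5.76 A) = 2.700×10^-2 T.

B ≈ 27.0 mT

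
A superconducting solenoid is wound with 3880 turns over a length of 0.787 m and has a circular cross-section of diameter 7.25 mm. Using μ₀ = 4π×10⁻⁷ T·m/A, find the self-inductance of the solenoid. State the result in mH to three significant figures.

A = π(d/2)² = π(3.625×10^-3 m)² = 4.128×10^-5 m².
For a long solenoid, L = μ₀N²A/ℓ.
L = (4π×10⁻⁷)(3880)²(4.128×10^-5)/(0.787 m) = 9.923×10^-4 H.

L ≈ 0.992 mH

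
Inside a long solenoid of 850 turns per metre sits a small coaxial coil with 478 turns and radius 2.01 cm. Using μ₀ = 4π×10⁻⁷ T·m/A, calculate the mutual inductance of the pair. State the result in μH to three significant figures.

The outer solenoid produces a uniform field B₁ = μ₀n₁I₁ across the inner coil,
so the flux linkage is N₂Φ = N₂B₁A₂ = μ₀n₁N₂A₂·I₁, giving M = μ₀n₁N₂A₂.
A₂ = πr² = π(2.010×10^-2 m)² = 1.269×10^-3 m².
M = (4π×10⁻⁷)(850)(478)(1.269×10^-3) = 6.480×10^-4 H.

M ≈ 648 μH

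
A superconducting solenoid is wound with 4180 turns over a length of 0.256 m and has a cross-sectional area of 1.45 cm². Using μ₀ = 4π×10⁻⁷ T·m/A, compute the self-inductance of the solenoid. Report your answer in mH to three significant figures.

A = 1.45 cm² = 1.450×10^-4 m².
For a long solenoid, L = μ₀N²A/ℓ.
L = (4π×10⁻⁷)(4180)²(1.450×10^-4)/(0.256 m) = 1.244×10^-2 H.

L ≈ 12.4 mH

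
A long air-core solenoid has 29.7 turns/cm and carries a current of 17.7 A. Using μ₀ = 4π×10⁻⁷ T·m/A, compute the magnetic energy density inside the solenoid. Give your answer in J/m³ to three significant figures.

u ≈ 1740 J/m³

B = μ₀nI = (4π×10⁻⁷)(2.970×10^3)(17.7) = 6.606×10^-2 T.
u = B²/(2μ₀) = (6.606×10^-2)²/(2×4π×10⁻⁷) = 1.736×10^3 J/m³.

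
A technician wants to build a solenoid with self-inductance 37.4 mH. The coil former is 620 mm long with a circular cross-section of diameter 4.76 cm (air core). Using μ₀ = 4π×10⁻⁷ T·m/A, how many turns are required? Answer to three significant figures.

N ≈ 3220 turns

A = π(d/2)² = π(2.380×10^-2 m)² = 1.780×10^-3 m².
From L = μ₀N²A/ℓ, N = √(Lℓ / (μ₀A)).
N = √[(3.740×10^-2)(0.62) / ((4π×10⁻⁷)×1.780×10^-3)] = √(1.037×10^7) ≈ 3220.1.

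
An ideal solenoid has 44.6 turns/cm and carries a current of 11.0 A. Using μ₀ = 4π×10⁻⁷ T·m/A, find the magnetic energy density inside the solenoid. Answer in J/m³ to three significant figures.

u ≈ 1510 J/m³

B = μ₀nI = (4π×10⁻⁷)(4.460×10^3)(11.0) = 6.165×10^-2 T.
u = B²/(2μ₀) = (6.165×10^-2)²/(2×4π×10⁻⁷) = 1.512×10^3 J/m³.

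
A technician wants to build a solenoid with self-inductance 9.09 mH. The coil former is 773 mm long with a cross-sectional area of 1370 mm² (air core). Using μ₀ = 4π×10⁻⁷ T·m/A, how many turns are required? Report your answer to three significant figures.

A = 1370 mm² = 1.370×10^-3 m².
From L = μ₀N²A/ℓ, N = √(Lℓ / (μ₀A)).
N = √[(9.090×10^-3)(0.773) / ((4π×10⁻⁷)×1.370×10^-3)] = √(4.081×10^6) ≈ 2020.3.

N ≈ 2020 turns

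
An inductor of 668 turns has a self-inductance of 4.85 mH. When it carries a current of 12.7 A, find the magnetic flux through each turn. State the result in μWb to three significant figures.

Φ_B ≈ 92.2 μWb

From L = NΦ_B/I, the flux per turn is Φ_B = LI/N.
Φ_B = (4.850×10^-3 H)(12.7 A)/668 = 9.221×10^-5 Wb.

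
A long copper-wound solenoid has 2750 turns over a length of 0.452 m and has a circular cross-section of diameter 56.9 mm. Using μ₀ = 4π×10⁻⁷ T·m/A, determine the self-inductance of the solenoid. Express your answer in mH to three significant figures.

A = π(d/2)² = π(2.845×10^-2 m)² = 2.543×10^-3 m².
For a long solenoid, L = μ₀N²A/ℓ.
L = (4π×10⁻⁷)(2750)²(2.543×10^-3)/(0.452 m) = 5.346×10^-2 H.

L ≈ 53.5 mH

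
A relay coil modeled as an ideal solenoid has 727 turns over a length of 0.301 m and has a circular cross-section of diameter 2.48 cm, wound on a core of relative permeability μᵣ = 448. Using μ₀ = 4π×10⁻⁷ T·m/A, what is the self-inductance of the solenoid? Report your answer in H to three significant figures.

A = π(d/2)² = π(1.240×10^-2 m)² = 4.831×10^-4 m².
For a long solenoid, L = μ₀μᵣN²A/ℓ.
L = (4π×10⁻⁷)(448)(727)²(4.831×10^-4)/(0.301 m) = 0.4775 H.

L ≈ 0.478 H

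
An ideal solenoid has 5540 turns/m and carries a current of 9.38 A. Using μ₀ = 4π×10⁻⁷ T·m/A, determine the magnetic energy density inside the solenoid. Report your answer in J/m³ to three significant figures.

u ≈ 1700 J/m³

B = μ₀nI = (4π×10⁻⁷)(5.540×10^3)(9.38) = 6.530×10^-2 T.
u = B²/(2μ₀) = (6.530×10^-2)²/(2×4π×10⁻⁷) = 1.697×10^3 J/m³.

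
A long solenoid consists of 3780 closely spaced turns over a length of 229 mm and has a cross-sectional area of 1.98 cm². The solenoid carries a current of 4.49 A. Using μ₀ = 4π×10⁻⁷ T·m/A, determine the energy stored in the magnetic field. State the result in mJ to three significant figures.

U ≈ 156 mJ

A = 1.98 cm² = 1.980×10^-4 m².
L = μ₀N²A/ℓ = (4π×10⁻⁷)(3780)²(1.980×10^-4)/(0.229) = 1.552×10^-2 H.
U = ½LI² = ½(1.552×10^-2)(4.49)² = 0.15649 J.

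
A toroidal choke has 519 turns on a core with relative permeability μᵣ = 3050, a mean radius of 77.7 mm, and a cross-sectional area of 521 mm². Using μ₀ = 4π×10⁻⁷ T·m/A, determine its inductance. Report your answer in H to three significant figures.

L ≈ 1.10 H

For a thin toroid, L = μ₀μᵣN²A/(2πR).
L = (4π×10⁻⁷)(3050)(519)²(5.210×10^-4) / (2π×7.770×10^-2 m) = 1.102 H.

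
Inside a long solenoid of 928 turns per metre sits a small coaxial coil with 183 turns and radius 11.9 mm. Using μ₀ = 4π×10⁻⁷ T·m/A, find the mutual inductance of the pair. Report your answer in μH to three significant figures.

The outer solenoid produces a uniform field B₁ = μ₀n₁I₁ across the inner coil,
so the flux linkage is N₂Φ = N₂B₁A₂ = μ₀n₁N₂A₂·I₁, giving M = μ₀n₁N₂A₂.
A₂ = πr² = π(1.190×10^-2 m)² = 4.449×10^-4 m².
M = (4π×10⁻⁷)(928)(183)(4.449×10^-4) = 9.494×10^-5 H.

M ≈ 94.9 μH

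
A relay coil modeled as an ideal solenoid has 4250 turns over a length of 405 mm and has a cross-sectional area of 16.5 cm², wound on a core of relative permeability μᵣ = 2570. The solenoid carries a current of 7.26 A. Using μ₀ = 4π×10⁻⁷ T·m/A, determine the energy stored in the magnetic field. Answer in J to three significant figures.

A = 16.5 cm² = 1.650×10^-3 m².
L = μ₀μᵣN²A/ℓ = (4π×10⁻⁷)(2570)(4250)²(1.650×10^-3)/(0.405) = 237.7 H.
U = ½LI² = ½(237.7)(7.26)² = 6.263×10^3 J.

U ≈ 6260 J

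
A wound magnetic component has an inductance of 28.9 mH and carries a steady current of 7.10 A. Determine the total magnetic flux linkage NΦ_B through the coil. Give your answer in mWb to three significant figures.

NΦ_B ≈ 205 mWb

From L = NΦ_B/I, the flux linkage is NΦ_B = LI.
NΦ_B = (2.890×10^-2 H)(7.10 A) = 0.2052 Wb.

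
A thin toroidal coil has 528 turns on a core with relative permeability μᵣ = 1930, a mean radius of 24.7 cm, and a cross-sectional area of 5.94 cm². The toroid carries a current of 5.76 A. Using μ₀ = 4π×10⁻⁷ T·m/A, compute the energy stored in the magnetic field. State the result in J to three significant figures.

U ≈ 4.29 J

L = μ₀μᵣN²A/(2πR) = (4π×10⁻⁷)(1930)(528)²(5.940×10^-4)/(2π×0.247) = 0.2588 H.
U = ½LI² = ½(0.2588)(5.76)² = 4.293 J.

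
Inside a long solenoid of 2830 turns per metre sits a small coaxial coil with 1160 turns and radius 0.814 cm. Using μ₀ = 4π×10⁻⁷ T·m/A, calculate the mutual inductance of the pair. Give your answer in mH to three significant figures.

M ≈ 0.859 mH

The outer solenoid produces a uniform field B₁ = μ₀n₁I₁ across the inner coil,
so the flux linkage is N₂Φ = N₂B₁A₂ = μ₀n₁N₂A₂·I₁, giving M = μ₀n₁N₂A₂.
A₂ = πr² = π(8.140×10^-3 m)² = 2.082×10^-4 m².
M = (4π×10⁻⁷)(2830)(1160)(2.082×10^-4) = 8.587×10^-4 H.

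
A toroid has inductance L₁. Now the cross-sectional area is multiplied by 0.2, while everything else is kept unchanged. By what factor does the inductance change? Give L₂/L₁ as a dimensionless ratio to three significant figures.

L₂/L₁ = 0.200

For a toroid, L ∝ μᵣN²A/R.
L₂/L₁ = (0.2) = 0.200.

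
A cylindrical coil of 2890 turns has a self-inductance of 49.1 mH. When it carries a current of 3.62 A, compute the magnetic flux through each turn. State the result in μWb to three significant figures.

Φ_B ≈ 61.5 μWb

From L = NΦ_B/I, the flux per turn is Φ_B = LI/N.
Φ_B = (4.910×10^-2 H)(3.62 A)/2890 = 6.150×10^-5 Wb.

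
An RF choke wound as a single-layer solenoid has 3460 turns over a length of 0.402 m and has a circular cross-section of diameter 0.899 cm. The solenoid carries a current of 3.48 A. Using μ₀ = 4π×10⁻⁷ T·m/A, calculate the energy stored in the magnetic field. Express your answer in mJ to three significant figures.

U ≈ 14.4 mJ

A = π(d/2)² = π(4.495×10^-3 m)² = 6.348×10^-5 m².
L = μ₀N²A/ℓ = (4π×10⁻⁷)(3460)²(6.348×10^-5)/(0.402) = 2.375×10^-3 H.
U = ½LI² = ½(2.375×10^-3)(3.48)² = 1.438×10^-2 J.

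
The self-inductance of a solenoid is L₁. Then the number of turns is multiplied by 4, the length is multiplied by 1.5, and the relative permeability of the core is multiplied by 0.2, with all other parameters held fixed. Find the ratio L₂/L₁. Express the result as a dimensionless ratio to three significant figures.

For a solenoid, L ∝ μᵣN²A/ℓ.
L₂/L₁ = (4)^2 × (1.5)^-1 × (0.2) = 2.13.

L₂/L₁ = 2.13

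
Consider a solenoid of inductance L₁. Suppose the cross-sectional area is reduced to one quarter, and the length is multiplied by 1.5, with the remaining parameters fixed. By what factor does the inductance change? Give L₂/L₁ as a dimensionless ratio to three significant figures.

For a solenoid, L ∝ μᵣN²A/ℓ.
L₂/L₁ = (0.25) × (1.5)^-1 = 0.167.

L₂/L₁ = 0.167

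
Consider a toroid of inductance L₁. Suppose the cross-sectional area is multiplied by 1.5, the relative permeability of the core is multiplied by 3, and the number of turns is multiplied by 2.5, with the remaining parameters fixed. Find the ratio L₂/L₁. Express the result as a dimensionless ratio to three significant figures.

L₂/L₁ = 28.1

For a toroid, L ∝ μᵣN²A/R.
L₂/L₁ = (1.5) × (3) × (2.5)^2 = 28.1.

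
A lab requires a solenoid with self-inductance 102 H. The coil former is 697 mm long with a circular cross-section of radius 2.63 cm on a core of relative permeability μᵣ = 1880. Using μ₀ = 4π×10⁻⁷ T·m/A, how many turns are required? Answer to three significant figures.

A = πr² = π(2.630×10^-2 m)² = 2.173×10^-3 m².
From L = μ₀μᵣN²A/ℓ, N = √(Lℓ / (μ₀μᵣA)).
N = √[(102)(0.697) / ((4π×10⁻⁷)(1880)×2.173×10^-3)] = √(1.3849×10^7) ≈ 3721.4.

N ≈ 3720 turns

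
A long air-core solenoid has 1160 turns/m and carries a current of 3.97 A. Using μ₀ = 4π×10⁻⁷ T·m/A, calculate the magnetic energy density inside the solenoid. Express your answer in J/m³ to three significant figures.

u ≈ 13.3 J/m³

B = μ₀nI = (4π×10⁻⁷)(1.160×10^3)(3.97) = 5.787×10^-3 T.
u = B²/(2μ₀) = (5.787×10^-3)²/(2×4π×10⁻⁷) = 13.33 J/m³.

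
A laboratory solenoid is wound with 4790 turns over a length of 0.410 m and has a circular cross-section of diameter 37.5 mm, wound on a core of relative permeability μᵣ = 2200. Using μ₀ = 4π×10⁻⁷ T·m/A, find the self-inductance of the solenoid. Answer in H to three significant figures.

A = π(d/2)² = π(1.875×10^-2 m)² = 1.104×10^-3 m².
For a long solenoid, L = μ₀μᵣN²A/ℓ.
L = (4π×10⁻⁷)(2200)(4790)²(1.104×10^-3)/(0.41 m) = 170.9 H.

L ≈ 171 H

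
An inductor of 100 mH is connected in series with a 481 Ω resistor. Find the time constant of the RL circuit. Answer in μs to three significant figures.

τ ≈ 208 μs

τ = L/R = (0.1 H)/(481 Ω) = 2.079×10^-4 s.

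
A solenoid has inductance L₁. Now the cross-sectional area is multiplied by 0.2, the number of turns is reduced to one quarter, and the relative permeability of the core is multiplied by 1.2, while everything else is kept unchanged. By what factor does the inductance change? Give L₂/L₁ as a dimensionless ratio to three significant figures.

L₂/L₁ = 0.0150

For a solenoid, L ∝ μᵣN²A/ℓ.
L₂/L₁ = (0.2) × (0.25)^2 × (1.2) = 0.0150.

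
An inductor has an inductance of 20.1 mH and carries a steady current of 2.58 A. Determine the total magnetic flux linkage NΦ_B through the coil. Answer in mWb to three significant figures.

From L = NΦ_B/I, the flux linkage is NΦ_B = LI.
NΦ_B = (2.010×10^-2 H)(2.58 A) = 5.186×10^-2 Wb.

NΦ_B ≈ 51.9 mWb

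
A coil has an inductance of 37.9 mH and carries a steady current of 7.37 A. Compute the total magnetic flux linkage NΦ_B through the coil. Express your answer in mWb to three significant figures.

NΦ_B ≈ 279 mWb

From L = NΦ_B/I, the flux linkage is NΦ_B = LI.
NΦ_B = (3.790×10^-2 H)(7.37 A) = 0.2793 Wb.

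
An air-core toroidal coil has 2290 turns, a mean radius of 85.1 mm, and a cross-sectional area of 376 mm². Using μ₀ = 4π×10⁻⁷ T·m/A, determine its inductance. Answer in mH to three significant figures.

L ≈ 4.63 mH

For a thin toroid, L = μ₀N²A/(2πR).
L = (4π×10⁻⁷)(2290)²(3.760×10^-4) / (2π×8.510×10^-2 m) = 4.634×10^-3 H.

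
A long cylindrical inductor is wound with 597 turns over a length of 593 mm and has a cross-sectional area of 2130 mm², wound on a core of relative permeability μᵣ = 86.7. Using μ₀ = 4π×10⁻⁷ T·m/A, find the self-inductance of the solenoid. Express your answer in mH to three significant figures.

A = 2130 mm² = 2.130×10^-3 m².
For a long solenoid, L = μ₀μᵣN²A/ℓ.
L = (4π×10⁻⁷)(86.7)(597)²(2.130×10^-3)/(0.593 m) = 0.13948 H.

L ≈ 139 mH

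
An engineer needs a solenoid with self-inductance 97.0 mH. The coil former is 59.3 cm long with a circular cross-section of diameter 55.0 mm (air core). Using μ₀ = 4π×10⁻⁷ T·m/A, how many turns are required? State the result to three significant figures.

N ≈ 4390 turns

A = π(d/2)² = π(2.750×10^-2 m)² = 2.376×10^-3 m².
From L = μ₀N²A/ℓ, N = √(Lℓ / (μ₀A)).
N = √[(9.700×10^-2)(0.593) / ((4π×10⁻⁷)×2.376×10^-3)] = √(1.927×10^7) ≈ 4389.4.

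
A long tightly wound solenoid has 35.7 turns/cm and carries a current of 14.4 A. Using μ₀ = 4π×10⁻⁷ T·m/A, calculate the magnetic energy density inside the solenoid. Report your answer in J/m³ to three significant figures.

u ≈ 1660 J/m³

B = μ₀nI = (4π×10⁻⁷)(3.570×10^3)(14.4) = 6.460×10^-2 T.
u = B²/(2μ₀) = (6.460×10^-2)²/(2×4π×10⁻⁷) = 1.661×10^3 J/m³.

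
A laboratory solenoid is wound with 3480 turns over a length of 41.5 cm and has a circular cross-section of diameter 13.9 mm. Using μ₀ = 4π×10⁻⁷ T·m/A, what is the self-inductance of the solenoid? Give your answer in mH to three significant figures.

A = π(d/2)² = π(6.950×10^-3 m)² = 1.517×10^-4 m².
For a long solenoid, L = μ₀N²A/ℓ.
L = (4π×10⁻⁷)(3480)²(1.517×10^-4)/(0.415 m) = 5.5647×10^-3 H.

L ≈ 5.56 mH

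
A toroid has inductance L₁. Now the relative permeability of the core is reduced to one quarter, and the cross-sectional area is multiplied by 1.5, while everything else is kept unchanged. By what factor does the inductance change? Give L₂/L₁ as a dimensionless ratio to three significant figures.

For a toroid, L ∝ μᵣN²A/R.
L₂/L₁ = (0.25) × (1.5) = 0.375.

L₂/L₁ = 0.375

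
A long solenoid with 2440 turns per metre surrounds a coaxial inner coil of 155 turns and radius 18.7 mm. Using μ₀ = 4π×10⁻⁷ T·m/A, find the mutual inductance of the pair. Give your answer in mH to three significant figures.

M ≈ 0.522 mH

The outer solenoid produces a uniform field B₁ = μ₀n₁I₁ across the inner coil,
so the flux linkage is N₂Φ = N₂B₁A₂ = μ₀n₁N₂A₂·I₁, giving M = μ₀n₁N₂A₂.
A₂ = πr² = π(1.870×10^-2 m)² = 1.099×10^-3 m².
M = (4π×10⁻⁷)(2440)(155)(1.099×10^-3) = 5.221×10^-4 H.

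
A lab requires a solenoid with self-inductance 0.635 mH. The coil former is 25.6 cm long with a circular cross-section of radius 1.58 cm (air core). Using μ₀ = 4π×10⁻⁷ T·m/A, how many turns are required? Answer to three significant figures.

N ≈ 406 turns

A = πr² = π(1.580×10^-2 m)² = 7.843×10^-4 m².
From L = μ₀N²A/ℓ, N = √(Lℓ / (μ₀A)).
N = √[(6.350×10^-4)(0.256) / ((4π×10⁻⁷)×7.843×10^-4)] = √(1.649×10^5) ≈ 406.1.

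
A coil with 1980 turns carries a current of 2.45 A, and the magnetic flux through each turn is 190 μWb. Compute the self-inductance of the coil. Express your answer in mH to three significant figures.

Self-inductance is defined by L = NΦ_B/I (flux linkage over current).
L = (1980)(1.900×10^-4 Wb)/(2.45 A) = 0.1536 H.

L ≈ 154 mH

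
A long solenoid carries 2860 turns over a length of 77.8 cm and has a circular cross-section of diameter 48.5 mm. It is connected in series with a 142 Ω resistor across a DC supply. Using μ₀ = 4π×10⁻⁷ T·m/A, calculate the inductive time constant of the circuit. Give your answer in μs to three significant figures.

A = π(d/2)² = π(2.425×10^-2 m)² = 1.847×10^-3 m².
L = μ₀N²A/ℓ = (4π×10⁻⁷)(2860)²(1.847×10^-3)/(0.778) = 2.441×10^-2 H.
τ = L/R = (2.441×10^-2)/(142) = 1.719×10^-4 s.

τ ≈ 172 μs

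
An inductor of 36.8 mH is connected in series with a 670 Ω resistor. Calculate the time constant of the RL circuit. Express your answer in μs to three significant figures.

τ ≈ 54.9 μs

τ = L/R = (3.680×10^-2 H)/(670 Ω) = 5.493×10^-5 s.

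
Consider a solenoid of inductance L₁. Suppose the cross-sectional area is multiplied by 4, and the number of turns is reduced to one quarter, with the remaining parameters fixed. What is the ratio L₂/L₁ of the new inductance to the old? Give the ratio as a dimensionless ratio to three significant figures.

L₂/L₁ = 0.250

For a solenoid, L ∝ μᵣN²A/ℓ.
L₂/L₁ = (4) × (0.25)^2 = 0.250.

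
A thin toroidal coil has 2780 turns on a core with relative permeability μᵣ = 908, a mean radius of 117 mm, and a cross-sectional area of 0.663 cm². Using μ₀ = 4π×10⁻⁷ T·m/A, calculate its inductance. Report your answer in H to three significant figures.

L ≈ 0.795 H

For a thin toroid, L = μ₀μᵣN²A/(2πR).
L = (4π×10⁻⁷)(908)(2780)²(6.630×10^-5) / (2π×0.117 m) = 0.7953 H.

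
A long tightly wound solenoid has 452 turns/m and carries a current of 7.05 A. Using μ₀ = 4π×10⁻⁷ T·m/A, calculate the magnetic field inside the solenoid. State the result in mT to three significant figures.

B ≈ 4.00 mT

Inside a long solenoid, B = μ₀nI.
B = (4π×10⁻⁷)(452 m⁻¹)(7.05 A) = 4.004×10^-3 T.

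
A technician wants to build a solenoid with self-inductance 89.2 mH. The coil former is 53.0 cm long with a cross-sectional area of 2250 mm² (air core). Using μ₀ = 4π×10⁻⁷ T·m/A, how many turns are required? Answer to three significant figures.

N ≈ 4090 turns

A = 2250 mm² = 2.250×10^-3 m².
From L = μ₀N²A/ℓ, N = √(Lℓ / (μ₀A)).
N = √[(8.920×10^-2)(0.53) / ((4π×10⁻⁷)×2.250×10^-3)] = √(1.672×10^7) ≈ 4089.1.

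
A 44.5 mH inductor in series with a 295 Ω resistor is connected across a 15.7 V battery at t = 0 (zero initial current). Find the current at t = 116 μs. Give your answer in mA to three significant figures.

τ = L/R = 4.450×10^-2/295 = 1.508×10^-4 s; final current I_∞ = ε/R = 15.7/295 = 5.322×10^-2 A.
I(t) = I_∞(1 − e^(−t/τ)) with t/τ = 0.769.
I = (5.322×10^-2)(1 − e^(−0.769)) = 2.855×10^-2 A.

I ≈ 28.6 mA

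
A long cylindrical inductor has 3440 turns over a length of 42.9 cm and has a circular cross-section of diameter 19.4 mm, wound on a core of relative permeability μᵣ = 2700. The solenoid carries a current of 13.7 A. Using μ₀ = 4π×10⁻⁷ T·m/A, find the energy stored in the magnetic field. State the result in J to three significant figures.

U ≈ 2600 J

A = π(d/2)² = π(9.700×10^-3 m)² = 2.956×10^-4 m².
L = μ₀μᵣN²A/ℓ = (4π×10⁻⁷)(2700)(3440)²(2.956×10^-4)/(0.429) = 27.66 H.
U = ½LI² = ½(27.66)(13.7)² = 2.596×10^3 J.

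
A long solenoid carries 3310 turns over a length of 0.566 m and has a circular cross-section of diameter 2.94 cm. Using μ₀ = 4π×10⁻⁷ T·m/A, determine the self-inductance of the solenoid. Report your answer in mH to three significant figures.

L ≈ 16.5 mH

A = π(d/2)² = π(1.470×10^-2 m)² = 6.789×10^-4 m².
For a long solenoid, L = μ₀N²A/ℓ.
L = (4π×10⁻⁷)(3310)²(6.789×10^-4)/(0.566 m) = 1.651×10^-2 H.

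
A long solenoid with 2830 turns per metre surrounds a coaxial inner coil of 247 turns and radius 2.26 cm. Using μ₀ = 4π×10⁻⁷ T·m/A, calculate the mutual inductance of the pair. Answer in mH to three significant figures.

M ≈ 1.41 mH

The outer solenoid produces a uniform field B₁ = μ₀n₁I₁ across the inner coil,
so the flux linkage is N₂Φ = N₂B₁A₂ = μ₀n₁N₂A₂·I₁, giving M = μ₀n₁N₂A₂.
A₂ = πr² = π(2.260×10^-2 m)² = 1.6046×10^-3 m².
M = (4π×10⁻⁷)(2830)(247)(1.6046×10^-3) = 1.409×10^-3 H.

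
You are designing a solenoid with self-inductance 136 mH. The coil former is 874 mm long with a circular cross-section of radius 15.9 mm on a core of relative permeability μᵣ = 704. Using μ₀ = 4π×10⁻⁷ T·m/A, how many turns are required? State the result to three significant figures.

N ≈ 411 turns

A = πr² = π(1.590×10^-2 m)² = 7.942×10^-4 m².
From L = μ₀μᵣN²A/ℓ, N = √(Lℓ / (μ₀μᵣA)).
N = √[(0.136)(0.874) / ((4π×10⁻⁷)(704)×7.942×10^-4)] = √(1.692×10^5) ≈ 411.3.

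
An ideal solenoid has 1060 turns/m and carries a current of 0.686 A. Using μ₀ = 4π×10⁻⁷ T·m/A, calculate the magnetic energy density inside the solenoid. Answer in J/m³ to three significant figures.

B = μ₀nI = (4π×10⁻⁷)(1.060×10^3)(0.686) = 9.138×10^-4 T.
u = B²/(2μ₀) = (9.138×10^-4)²/(2×4π×10⁻⁷) = 0.3322 J/m³.

u ≈ 0.332 J/m³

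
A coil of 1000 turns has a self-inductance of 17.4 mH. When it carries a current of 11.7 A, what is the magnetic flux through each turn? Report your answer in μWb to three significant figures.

Φ_B ≈ 204 μWb

From L = NΦ_B/I, the flux per turn is Φ_B = LI/N.
Φ_B = (1.740×10^-2 H)(11.7 A)/1000 = 2.036×10^-4 Wb.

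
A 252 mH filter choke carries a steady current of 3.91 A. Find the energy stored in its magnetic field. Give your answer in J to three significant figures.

Stored magnetic energy: U = ½LI².
U = ½(0.252 H)(3.91 A)² = 1.926 J.

U ≈ 1.93 J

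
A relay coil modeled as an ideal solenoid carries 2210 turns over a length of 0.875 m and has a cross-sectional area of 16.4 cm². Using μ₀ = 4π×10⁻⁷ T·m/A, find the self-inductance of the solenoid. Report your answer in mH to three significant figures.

A = 16.4 cm² = 1.640×10^-3 m².
For a long solenoid, L = μ₀N²A/ℓ.
L = (4π×10⁻⁷)(2210)²(1.640×10^-3)/(0.875 m) = 1.150×10^-2 H.

L ≈ 11.5 mH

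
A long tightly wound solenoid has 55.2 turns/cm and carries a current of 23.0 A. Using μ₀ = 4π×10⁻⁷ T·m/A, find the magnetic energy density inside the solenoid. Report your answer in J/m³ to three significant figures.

B = μ₀nI = (4π×10⁻⁷)(5.520×10^3)(23.0) = 0.1595 T.
u = B²/(2μ₀) = (0.1595)²/(2×4π×10⁻⁷) = 1.013×10^4 J/m³.

u ≈ 10100 J/m³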